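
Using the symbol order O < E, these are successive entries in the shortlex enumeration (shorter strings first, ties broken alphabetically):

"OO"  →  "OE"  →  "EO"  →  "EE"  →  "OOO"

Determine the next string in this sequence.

Find the rightmost character of OOO below E, bump it to the next letter, and reset everything to its right to O.

OOE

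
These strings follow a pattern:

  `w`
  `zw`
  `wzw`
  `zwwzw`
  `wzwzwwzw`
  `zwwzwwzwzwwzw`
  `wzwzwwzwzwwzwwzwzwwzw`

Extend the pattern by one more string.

Each term (from the third on) is the two preceding terms concatenated in order: term 3 = w·zw = wzw.
The next term joins zwwzwwzwzwwzw and wzwzwwzwzwwzwwzwzwwzw.

zwwzwwzwzwwzwwzwzwwzwzwwzwwzwzwwzw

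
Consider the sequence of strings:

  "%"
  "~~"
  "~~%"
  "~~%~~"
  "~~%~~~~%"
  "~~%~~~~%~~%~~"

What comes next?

~~%~~~~%~~%~~~~%~~~~%

Each term (from the third on) is the previous term followed by the one before it: term 3 = ~~·% = ~~%.
Continuing: ~~%~~~~%~~%~~ · ~~%~~~~% gives term 7.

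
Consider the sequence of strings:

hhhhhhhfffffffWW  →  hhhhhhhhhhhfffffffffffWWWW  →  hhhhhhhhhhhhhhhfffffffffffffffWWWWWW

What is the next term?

Each string has the form h^{4n+3} f^{4n+3} W^{2n} (n = 1, 2, …).
Setting n = 4 gives 19, 19, 8 characters in each block.

hhhhhhhhhhhhhhhhhhhfffffffffffffffffffWWWWWWWW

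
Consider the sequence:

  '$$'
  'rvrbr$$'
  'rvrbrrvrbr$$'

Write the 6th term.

rvrbrrvrbrrvrbrrvrbrrvrbr$$

Each term is the previous one with rvrbr prepended.
From rvrbrrvrbr$$, 3 further steps: rvrbrrvrbr$$ → rvrbrrvrbrrvrbr$$ → rvrbrrvrbrrvrbrrvrbr$$ → (answer).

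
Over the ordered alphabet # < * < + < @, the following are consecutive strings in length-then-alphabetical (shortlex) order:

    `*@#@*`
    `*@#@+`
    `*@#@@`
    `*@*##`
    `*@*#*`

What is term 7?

*@*#@

Advancing 2 positions from *@*#* through *@*#* → *@*#+ reaches term 7.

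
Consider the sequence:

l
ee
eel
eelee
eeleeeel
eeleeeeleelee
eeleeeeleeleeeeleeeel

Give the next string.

eeleeeeleeleeeeleeeeleeleeeeleelee

This is a Fibonacci-style word recurrence s(k) = s(k−1)·s(k−2): e.g. ee·l = eel.
So term 8 is eeleeeeleeleeeeleeeel·eeleeeeleelee.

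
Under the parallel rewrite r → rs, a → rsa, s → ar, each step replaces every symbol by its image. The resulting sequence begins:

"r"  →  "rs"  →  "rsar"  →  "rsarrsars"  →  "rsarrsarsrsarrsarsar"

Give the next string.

Rewriting the 20 symbols of rsarrsarsrsarrsarsar one by one yields rs ar rsa rs rs ar rsa rs ar rs ar rsa rs rs ar rsa rs ar rsa rs; concatenated:

rsarrsarsrsarrsarsarrsarrsarsrsarrsarsarrsars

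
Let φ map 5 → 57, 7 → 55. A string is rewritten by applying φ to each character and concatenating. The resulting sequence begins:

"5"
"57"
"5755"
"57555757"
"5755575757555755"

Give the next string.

Rewriting the 16 symbols of 5755575757555755 one by one yields 57 55 57 57 57 55 57 55 57 55 57 57 57 55 57 57; concatenated:

57555757575557555755575757555757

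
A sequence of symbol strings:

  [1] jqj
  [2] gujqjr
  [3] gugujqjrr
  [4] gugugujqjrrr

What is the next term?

Every step adds gu to the front and r to the end of the previous string.
Applying this once more to gugugujqjrrr:

gugugugujqjrrrr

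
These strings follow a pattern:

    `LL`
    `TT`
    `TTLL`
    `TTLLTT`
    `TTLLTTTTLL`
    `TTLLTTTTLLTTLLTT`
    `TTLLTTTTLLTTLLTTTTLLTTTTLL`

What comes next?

This is a Fibonacci-style word recurrence s(k) = s(k−1)·s(k−2): e.g. TT·LL = TTLL.
The next term joins TTLLTTTTLLTTLLTTTTLLTTTTLL and TTLLTTTTLLTTLLTT.

TTLLTTTTLLTTLLTTTTLLTTTTLLTTLLTTTTLLTTLLTT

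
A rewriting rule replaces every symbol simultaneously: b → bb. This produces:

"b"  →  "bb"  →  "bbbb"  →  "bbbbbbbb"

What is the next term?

bbbbbbbbbbbbbbbb

Apply φ to bbbbbbbb symbol by symbol: b→bb, b→bb, b→bb, b→bb, b→bb, b→bb, b→bb, b→bb; joined: bb bb bb bb bb bb bb bb.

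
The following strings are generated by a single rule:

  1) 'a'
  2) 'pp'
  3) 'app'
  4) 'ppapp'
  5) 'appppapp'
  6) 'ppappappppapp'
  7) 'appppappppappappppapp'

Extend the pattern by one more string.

ppappappppappappppappppappappppapp

From term 3 onward, concatenate the second-to-last term with the last: a·pp = app, pp·app = ppapp, …
So term 8 is ppappappppapp·appppappppappappppapp.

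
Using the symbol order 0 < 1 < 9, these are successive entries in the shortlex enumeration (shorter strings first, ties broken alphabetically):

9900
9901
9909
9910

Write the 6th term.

Stepping forward 2 times from 9910: 9910 → 9911, then the target.

9919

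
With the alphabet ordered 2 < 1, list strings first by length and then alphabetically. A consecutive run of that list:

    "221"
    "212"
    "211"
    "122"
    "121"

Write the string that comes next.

Find the rightmost character of 121 below 1, bump it to the next letter, and reset everything to its right to 2.

112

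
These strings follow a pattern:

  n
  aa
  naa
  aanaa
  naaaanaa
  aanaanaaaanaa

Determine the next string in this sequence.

From term 3 onward, concatenate the second-to-last term with the last: n·aa = naa, aa·naa = aanaa, …
Continuing: naaaanaa · aanaanaaaanaa gives term 7.

naaaanaaaanaanaaaanaa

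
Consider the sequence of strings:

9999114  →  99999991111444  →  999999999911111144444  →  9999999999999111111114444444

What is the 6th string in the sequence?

999999999999999999911111111111144444444444

The n-th term is 3n+1 9's then 2n 1's then 2n-1 4's (n = 1, 2, …).
For term 6, n = 6, so the run lengths are 19, 12, 11.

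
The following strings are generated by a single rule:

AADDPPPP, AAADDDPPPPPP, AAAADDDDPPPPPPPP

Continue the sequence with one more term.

AAAAADDDDDPPPPPPPPPP

The n-th term is n A's then n D's then 2n P's, where the shown terms are n = 2, 3, 4.
Setting n = 5 gives 5, 5, 10 characters in each block.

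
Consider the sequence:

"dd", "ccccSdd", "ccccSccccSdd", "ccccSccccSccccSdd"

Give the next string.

Each term is the previous one with ccccS prepended.
One more step from ccccSccccSccccSdd gives the answer.

ccccSccccSccccSccccSdd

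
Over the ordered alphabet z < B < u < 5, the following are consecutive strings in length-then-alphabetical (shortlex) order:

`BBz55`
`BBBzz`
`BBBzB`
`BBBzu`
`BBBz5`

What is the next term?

BBBBz

Treat BBBz5 as a base-4 numeral over the given alphabet and add one, carrying through any trailing 5's.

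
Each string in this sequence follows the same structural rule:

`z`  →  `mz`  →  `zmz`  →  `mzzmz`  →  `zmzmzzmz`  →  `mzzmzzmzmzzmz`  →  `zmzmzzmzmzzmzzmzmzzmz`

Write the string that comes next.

mzzmzzmzmzzmzzmzmzzmzmzzmzzmzmzzmz

From term 3 onward, concatenate the second-to-last term with the last: z·mz = zmz, mz·zmz = mzzmz, …
Continuing: mzzmzzmzmzzmz · zmzmzzmzmzzmzzmzmzzmz gives term 8.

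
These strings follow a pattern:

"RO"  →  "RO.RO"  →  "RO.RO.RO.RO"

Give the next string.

RO.RO.RO.RO.RO.RO.RO.RO

s(k+1) = s(k)·.·s(k) — each term doubles the last with '.' between the halves.
So the next term is two copies of RO.RO.RO.RO with '.' between the halves.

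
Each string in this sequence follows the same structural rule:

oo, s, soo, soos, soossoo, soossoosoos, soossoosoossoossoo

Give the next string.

soossoosoossoossoosoossoosoos

This is a Fibonacci-style word recurrence s(k) = s(k−1)·s(k−2): e.g. s·oo = soo.
Continuing: soossoosoossoossoo · soossoosoos gives term 8.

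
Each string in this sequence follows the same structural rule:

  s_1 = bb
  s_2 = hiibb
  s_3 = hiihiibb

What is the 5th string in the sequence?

hiihiihiihiibb

Every step adds hii at the front: s(k+1) = hii·s(k).
From hiihiibb, 2 further steps: hiihiibb → hiihiihiibb → (answer).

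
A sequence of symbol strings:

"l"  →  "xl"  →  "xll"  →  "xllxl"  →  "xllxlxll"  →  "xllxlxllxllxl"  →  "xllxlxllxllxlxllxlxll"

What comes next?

From term 3 onward, concatenate the last term with the second-to-last: xl·l = xll, xll·xl = xllxl, …
The next term joins xllxlxllxllxlxllxlxll and xllxlxllxllxl.

xllxlxllxllxlxllxlxllxllxlxllxllxl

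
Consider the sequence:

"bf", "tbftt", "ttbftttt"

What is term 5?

Every step adds t to the front and tt to the end of the previous string.
From ttbftttt, 2 further steps: ttbftttt → tttbftttttt → (answer).

ttttbftttttttt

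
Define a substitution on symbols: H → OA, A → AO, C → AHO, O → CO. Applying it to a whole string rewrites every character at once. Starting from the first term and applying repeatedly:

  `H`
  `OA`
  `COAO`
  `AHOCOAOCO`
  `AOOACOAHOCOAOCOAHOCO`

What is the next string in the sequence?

Replace each of the 20 characters of AOOACOAHOCOAOCOAHOCO in place — AO CO CO AO AHO CO AO OA CO AHO CO AO CO AHO CO AO OA CO AHO CO — and concatenate.

AOCOCOAOAHOCOAOOACOAHOCOAOCOAHOCOAOOACOAHOCO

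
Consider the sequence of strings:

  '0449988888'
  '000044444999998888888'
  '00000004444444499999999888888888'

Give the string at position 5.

000000000000044444444444444999999999999998888888888888

The n-th term is 3n-2 0's then 3n-1 4's then 3n-1 9's then 2n+3 8's (n = 1, 2, …).
For term 5, n = 5, so the run lengths are 13, 14, 14, 13.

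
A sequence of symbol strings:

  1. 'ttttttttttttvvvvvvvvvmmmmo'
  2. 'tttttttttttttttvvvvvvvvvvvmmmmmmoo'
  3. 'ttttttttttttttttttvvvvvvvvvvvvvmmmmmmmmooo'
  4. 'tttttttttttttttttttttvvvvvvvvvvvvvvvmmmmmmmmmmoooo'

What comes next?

ttttttttttttttttttttttttvvvvvvvvvvvvvvvvvmmmmmmmmmmmmooooo

Each string has the form t^{3n+3} v^{2n+3} m^{2n-2} o^{n-2}, where the shown terms are n = 3, 4, 5, 6.
For the next term, n = 7, so the run lengths are 24, 17, 12, 5.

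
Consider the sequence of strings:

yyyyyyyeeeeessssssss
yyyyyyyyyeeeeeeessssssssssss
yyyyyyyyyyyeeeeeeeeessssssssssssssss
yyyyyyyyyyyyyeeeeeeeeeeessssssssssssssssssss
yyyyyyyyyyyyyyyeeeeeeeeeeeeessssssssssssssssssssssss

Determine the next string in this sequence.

yyyyyyyyyyyyyyyyyeeeeeeeeeeeeeeessssssssssssssssssssssssssss

Term n consists of 2n+3 y's, followed by 2n+1 e's, followed by 4n s's, where the shown terms are n = 2, 3, 4, 5, 6.
At n = 7 the blocks have lengths 17, 15, 28.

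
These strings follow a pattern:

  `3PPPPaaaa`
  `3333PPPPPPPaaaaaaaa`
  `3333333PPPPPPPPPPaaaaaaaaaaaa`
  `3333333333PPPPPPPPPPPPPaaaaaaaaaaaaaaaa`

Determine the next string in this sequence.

3333333333333PPPPPPPPPPPPPPPPaaaaaaaaaaaaaaaaaaaa

Reading off run lengths: 3 runs 1, 4, 7, 10; P runs 4, 7, 10, 13; a runs 4, 8, 12, 16 — each is linear in n (n = 1, 2, …).
For the next term, n = 5, so the run lengths are 13, 16, 20.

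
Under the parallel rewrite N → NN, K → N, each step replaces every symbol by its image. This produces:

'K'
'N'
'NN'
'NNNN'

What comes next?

NNNNNNNN

Apply φ to NNNN symbol by symbol: N→NN, N→NN, N→NN, N→NN; joined: NN NN NN NN.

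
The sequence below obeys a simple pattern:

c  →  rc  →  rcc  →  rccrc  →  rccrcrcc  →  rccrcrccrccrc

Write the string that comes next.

This is a Fibonacci-style word recurrence s(k) = s(k−1)·s(k−2): e.g. rc·c = rcc.
Continuing: rccrcrccrccrc · rccrcrcc gives term 7.

rccrcrccrccrcrccrcrcc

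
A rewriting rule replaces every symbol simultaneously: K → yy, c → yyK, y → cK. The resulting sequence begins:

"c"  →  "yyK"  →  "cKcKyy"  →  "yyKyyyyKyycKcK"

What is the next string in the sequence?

Rewriting the 14 symbols of yyKyyyyKyycKcK one by one yields cK cK yy cK cK cK cK yy cK cK yyK yy yyK yy; concatenated:

cKcKyycKcKcKcKyycKcKyyKyyyyKyy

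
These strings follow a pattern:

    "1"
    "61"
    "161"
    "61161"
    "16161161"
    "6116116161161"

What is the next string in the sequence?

Each term (from the third on) is the two preceding terms concatenated in order: term 3 = 1·61 = 161.
So term 7 is 16161161·6116116161161.

161611616116116161161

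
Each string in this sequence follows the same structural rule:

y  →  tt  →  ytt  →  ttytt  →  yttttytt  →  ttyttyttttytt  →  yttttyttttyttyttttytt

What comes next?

ttyttyttttyttyttttyttttyttyttttytt

This is a Fibonacci-style word recurrence s(k) = s(k−2)·s(k−1): e.g. y·tt = ytt.
The next term joins ttyttyttttytt and yttttyttttyttyttttytt.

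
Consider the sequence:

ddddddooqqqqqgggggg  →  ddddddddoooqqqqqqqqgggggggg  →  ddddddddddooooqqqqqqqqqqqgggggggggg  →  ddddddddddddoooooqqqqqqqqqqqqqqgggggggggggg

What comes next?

The n-th term is 2n+2 d's then n o's then 3n-1 q's then 2n+2 g's, where the shown terms are n = 2, 3, 4, 5.
At n = 6 the blocks have lengths 14, 6, 17, 14.

ddddddddddddddooooooqqqqqqqqqqqqqqqqqgggggggggggggg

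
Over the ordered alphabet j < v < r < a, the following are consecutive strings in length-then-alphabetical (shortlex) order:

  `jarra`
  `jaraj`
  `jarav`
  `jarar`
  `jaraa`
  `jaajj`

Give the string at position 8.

Advancing 2 positions from jaajj through jaajj → jaajv reaches term 8.

jaajr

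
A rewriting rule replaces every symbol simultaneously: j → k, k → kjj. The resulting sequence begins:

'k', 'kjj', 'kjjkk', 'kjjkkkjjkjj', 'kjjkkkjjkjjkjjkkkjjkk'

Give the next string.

Replace each of the 21 characters of kjjkkkjjkjjkjjkkkjjkk in place — kjj k k kjj kjj kjj k k kjj k k kjj k k kjj kjj kjj k k kjj kjj — and concatenate.

kjjkkkjjkjjkjjkkkjjkkkjjkkkjjkjjkjjkkkjjkjj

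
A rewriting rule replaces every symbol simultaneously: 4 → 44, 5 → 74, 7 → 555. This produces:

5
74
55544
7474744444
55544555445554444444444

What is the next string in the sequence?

Rewriting the 23 symbols of 55544555445554444444444 one by one yields 74 74 74 44 44 74 74 74 44 44 74 74 74 44 44 44 44 44 44 44 44 44 44; concatenated:

7474744444747474444474747444444444444444444444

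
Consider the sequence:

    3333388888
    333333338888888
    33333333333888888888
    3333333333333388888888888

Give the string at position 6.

Term n consists of 3n-1 3's, followed by 2n+1 8's, where the shown terms are n = 2, 3, 4, 5.
Setting n = 7 gives 20, 15 characters in each block.

33333333333333333333888888888888888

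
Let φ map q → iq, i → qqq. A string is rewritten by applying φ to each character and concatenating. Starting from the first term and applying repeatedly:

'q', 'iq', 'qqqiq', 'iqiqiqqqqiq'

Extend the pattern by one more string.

qqqiqqqqiqqqqiqiqiqiqqqqiq

Rewriting each symbol of iqiqiqqqqiq: i→qqq, q→iq, i→qqq, q→iq, i→qqq, q→iq, q→iq, q→iq, q→iq, i→qqq, q→iq, which concatenates to qqq iq qqq iq qqq iq iq iq iq qqq iq.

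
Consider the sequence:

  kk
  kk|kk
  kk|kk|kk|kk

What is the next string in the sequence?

Each string is two copies of the previous one joined by '|'.
So the next term is two copies of kk|kk|kk|kk with '|' between the halves.

kk|kk|kk|kk|kk|kk|kk|kk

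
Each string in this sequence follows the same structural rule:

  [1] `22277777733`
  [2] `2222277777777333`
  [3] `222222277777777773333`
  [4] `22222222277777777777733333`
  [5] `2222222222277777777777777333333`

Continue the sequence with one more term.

222222222222277777777777777773333333

Term n consists of 2n-1 2's, followed by 2n+2 7's, followed by n 3's, where the shown terms are n = 2, 3, 4, 5, 6.
At n = 7 the blocks have lengths 13, 16, 7.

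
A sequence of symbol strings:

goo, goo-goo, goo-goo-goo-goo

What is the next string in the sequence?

s(k+1) = s(k)·-·s(k) — each term doubles the last with '-' between the halves.
One more doubling of goo-goo-goo-goo gives the answer.

goo-goo-goo-goo-goo-goo-goo-goo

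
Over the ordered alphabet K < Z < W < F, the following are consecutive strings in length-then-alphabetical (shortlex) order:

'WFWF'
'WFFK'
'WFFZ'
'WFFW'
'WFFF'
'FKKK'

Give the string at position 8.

Continuing the enumeration 2 steps past FKKK: FKKK → FKKZ → (answer).

FKKW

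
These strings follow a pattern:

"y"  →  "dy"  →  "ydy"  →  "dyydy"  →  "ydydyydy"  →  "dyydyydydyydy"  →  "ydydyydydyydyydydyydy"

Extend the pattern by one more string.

From term 3 onward, concatenate the second-to-last term with the last: y·dy = ydy, dy·ydy = dyydy, …
So term 8 is dyydyydydyydy·ydydyydydyydyydydyydy.

dyydyydydyydyydydyydydyydyydydyydy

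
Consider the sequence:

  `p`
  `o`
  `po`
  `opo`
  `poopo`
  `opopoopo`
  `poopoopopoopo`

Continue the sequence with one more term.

This is a Fibonacci-style word recurrence s(k) = s(k−2)·s(k−1): e.g. p·o = po.
The next term joins opopoopo and poopoopopoopo.

opopoopopoopoopopoopo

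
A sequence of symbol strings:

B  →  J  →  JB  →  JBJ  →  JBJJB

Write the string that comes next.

This is a Fibonacci-style word recurrence s(k) = s(k−1)·s(k−2): e.g. J·B = JB.
The next term joins JBJJB and JBJ.

JBJJBJBJ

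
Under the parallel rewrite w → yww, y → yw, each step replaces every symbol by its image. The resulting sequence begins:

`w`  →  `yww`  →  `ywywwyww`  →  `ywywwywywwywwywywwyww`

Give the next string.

Rewriting the 21 symbols of ywywwywywwywwywywwyww one by one yields yw yww yw yww yww yw yww yw yww yww yw yww yww yw yww yw yww yww yw yww yww; concatenated:

ywywwywywwywwywywwywywwywwywywwywwywywwywywwywwywywwyww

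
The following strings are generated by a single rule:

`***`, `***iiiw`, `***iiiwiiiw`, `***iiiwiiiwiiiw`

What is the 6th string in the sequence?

The strings grow by a fixed suffix iiiw each time.
From ***iiiwiiiwiiiw, 2 further steps: ***iiiwiiiwiiiw → ***iiiwiiiwiiiwiiiw → (answer).

***iiiwiiiwiiiwiiiwiiiw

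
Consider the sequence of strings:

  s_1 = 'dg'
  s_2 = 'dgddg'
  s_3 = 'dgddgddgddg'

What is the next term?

dgddgddgddgddgddgddgddg

Each string is two copies of the previous one joined by 'd'.
One more doubling of dgddgddgddg gives the answer.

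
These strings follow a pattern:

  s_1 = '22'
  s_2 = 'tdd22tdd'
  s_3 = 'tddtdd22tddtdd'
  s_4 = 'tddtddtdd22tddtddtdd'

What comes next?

tddtddtddtdd22tddtddtddtdd

Every step adds tdd to the front and tdd to the end of the previous string.
One more step from tddtddtdd22tddtddtdd gives the answer.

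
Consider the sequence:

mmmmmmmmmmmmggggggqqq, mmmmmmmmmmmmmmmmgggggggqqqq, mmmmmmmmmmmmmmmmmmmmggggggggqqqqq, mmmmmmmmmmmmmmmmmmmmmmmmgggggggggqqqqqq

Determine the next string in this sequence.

mmmmmmmmmmmmmmmmmmmmmmmmmmmmggggggggggqqqqqqq

The n-th term is 4n m's then n+3 g's then n q's, where the shown terms are n = 3, 4, 5, 6.
For the next term, n = 7, so the run lengths are 28, 10, 7.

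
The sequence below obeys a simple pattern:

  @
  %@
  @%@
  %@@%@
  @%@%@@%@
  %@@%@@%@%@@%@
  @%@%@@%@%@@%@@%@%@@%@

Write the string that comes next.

From term 3 onward, concatenate the second-to-last term with the last: @·%@ = @%@, %@·@%@ = %@@%@, …
So term 8 is %@@%@@%@%@@%@·@%@%@@%@%@@%@@%@%@@%@.

%@@%@@%@%@@%@@%@%@@%@%@@%@@%@%@@%@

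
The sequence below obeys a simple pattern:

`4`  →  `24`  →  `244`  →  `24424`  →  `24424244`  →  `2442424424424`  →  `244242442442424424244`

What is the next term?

From term 3 onward, concatenate the last term with the second-to-last: 24·4 = 244, 244·24 = 24424, …
The next term joins 244242442442424424244 and 2442424424424.

2442424424424244242442442424424424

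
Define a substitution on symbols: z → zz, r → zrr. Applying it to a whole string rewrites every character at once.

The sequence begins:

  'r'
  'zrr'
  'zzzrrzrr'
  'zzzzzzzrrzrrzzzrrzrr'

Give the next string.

Replace each of the 20 characters of zzzzzzzrrzrrzzzrrzrr in place — zz zz zz zz zz zz zz zrr zrr zz zrr zrr zz zz zz zrr zrr zz zrr zrr — and concatenate.

zzzzzzzzzzzzzzzrrzrrzzzrrzrrzzzzzzzrrzrrzzzrrzrr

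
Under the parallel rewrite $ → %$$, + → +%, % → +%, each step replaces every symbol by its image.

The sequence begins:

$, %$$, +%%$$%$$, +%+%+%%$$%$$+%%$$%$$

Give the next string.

φ(+%+%+%%$$%$$+%%$$%$$) expands symbol-by-symbol to +% +% +% +% +% +% +% %$$ %$$ +% %$$ %$$ +% +% +% %$$ %$$ +% %$$ %$$; joining the 20 pieces gives the next term.

+%+%+%+%+%+%+%%$$%$$+%%$$%$$+%+%+%%$$%$$+%%$$%$$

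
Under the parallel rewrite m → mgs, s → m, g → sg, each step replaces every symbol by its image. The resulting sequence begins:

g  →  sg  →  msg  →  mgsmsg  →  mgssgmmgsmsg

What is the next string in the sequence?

mgssgmmsgmgsmgssgmmgsmsg

Expanding mgssgmmgsmsg: m→mgs, g→sg, s→m, s→m, g→sg, m→mgs, m→mgs, g→sg, s→m, m→mgs, s→m, g→sg. Concatenated: mgs sg m m sg mgs mgs sg m mgs m sg.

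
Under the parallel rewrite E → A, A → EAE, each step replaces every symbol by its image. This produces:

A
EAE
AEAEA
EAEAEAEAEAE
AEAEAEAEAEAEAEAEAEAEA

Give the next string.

Rewriting the 21 symbols of AEAEAEAEAEAEAEAEAEAEA one by one yields EAE A EAE A EAE A EAE A EAE A EAE A EAE A EAE A EAE A EAE A EAE; concatenated:

EAEAEAEAEAEAEAEAEAEAEAEAEAEAEAEAEAEAEAEAEAE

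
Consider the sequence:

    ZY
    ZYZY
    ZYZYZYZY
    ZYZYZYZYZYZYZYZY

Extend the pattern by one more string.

ZYZYZYZYZYZYZYZYZYZYZYZYZYZYZYZY

Each string is two copies of the previous one concatenated.
So the next term is two copies of ZYZYZYZYZYZYZYZY.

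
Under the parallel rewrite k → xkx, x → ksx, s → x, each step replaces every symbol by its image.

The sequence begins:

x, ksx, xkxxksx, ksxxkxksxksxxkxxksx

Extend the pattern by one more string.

Applying the rule to each of the 19 symbols of ksxxkxksxksxxkxxksx gives the pieces xkx x ksx ksx xkx ksx xkx x ksx xkx x ksx ksx xkx ksx ksx xkx x ksx, which concatenate to the answer.

xkxxksxksxxkxksxxkxxksxxkxxksxksxxkxksxksxxkxxksx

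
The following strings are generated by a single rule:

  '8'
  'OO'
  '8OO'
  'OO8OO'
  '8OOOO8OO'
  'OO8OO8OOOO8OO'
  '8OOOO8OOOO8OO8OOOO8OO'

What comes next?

OO8OO8OOOO8OO8OOOO8OOOO8OO8OOOO8OO

From term 3 onward, concatenate the second-to-last term with the last: 8·OO = 8OO, OO·8OO = OO8OO, …
The next term joins OO8OO8OOOO8OO and 8OOOO8OOOO8OO8OOOO8OO.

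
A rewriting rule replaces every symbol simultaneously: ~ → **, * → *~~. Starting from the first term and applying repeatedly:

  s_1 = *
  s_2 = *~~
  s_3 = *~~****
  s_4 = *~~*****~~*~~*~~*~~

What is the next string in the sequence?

φ(*~~*****~~*~~*~~*~~) expands symbol-by-symbol to *~~ ** ** *~~ *~~ *~~ *~~ *~~ ** ** *~~ ** ** *~~ ** ** *~~ ** **; joining the 19 pieces gives the next term.

*~~*****~~*~~*~~*~~*~~*****~~*****~~*****~~****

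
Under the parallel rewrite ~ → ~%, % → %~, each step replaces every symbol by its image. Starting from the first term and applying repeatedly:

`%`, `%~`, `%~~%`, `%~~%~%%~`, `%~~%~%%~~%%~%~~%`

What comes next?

%~~%~%%~~%%~%~~%~%%~%~~%%~~%~%%~

Replace each of the 16 characters of %~~%~%%~~%%~%~~% in place — %~ ~% ~% %~ ~% %~ %~ ~% ~% %~ %~ ~% %~ ~% ~% %~ — and concatenate.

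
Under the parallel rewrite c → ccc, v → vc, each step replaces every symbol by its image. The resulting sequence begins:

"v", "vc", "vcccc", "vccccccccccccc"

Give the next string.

Rewriting the 14 symbols of vccccccccccccc one by one yields vc ccc ccc ccc ccc ccc ccc ccc ccc ccc ccc ccc ccc ccc; concatenated:

vcccccccccccccccccccccccccccccccccccccccc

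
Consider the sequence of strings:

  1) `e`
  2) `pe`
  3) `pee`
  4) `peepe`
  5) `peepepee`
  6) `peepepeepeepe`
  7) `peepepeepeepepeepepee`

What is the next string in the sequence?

From term 3 onward, concatenate the last term with the second-to-last: pe·e = pee, pee·pe = peepe, …
So term 8 is peepepeepeepepeepepee·peepepeepeepe.

peepepeepeepepeepepeepeepepeepeepe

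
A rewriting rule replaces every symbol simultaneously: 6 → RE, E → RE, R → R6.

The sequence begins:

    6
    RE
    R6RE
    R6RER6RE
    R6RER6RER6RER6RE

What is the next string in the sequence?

R6RER6RER6RER6RER6RER6RER6RER6RE

φ(R6RER6RER6RER6RE) expands symbol-by-symbol to R6 RE R6 RE R6 RE R6 RE R6 RE R6 RE R6 RE R6 RE; joining the 16 pieces gives the next term.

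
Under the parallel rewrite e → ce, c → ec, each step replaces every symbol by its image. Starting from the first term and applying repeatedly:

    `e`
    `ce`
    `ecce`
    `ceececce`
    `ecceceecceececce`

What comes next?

Applying the rule to each of the 16 symbols of ecceceecceececce gives the pieces ce ec ec ce ec ce ce ec ec ce ce ec ce ec ec ce, which concatenate to the answer.

ceececceecceceececceceecceececce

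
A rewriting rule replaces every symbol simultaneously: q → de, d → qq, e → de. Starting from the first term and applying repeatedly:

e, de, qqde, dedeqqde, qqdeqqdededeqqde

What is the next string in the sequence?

Applying the rule to each of the 16 symbols of qqdeqqdededeqqde gives the pieces de de qq de de de qq de qq de qq de de de qq de, which concatenate to the answer.

dedeqqdededeqqdeqqdeqqdededeqqde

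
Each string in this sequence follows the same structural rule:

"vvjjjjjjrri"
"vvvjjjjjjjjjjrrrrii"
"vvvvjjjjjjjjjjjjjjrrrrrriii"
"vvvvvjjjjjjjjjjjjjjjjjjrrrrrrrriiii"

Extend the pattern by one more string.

vvvvvvjjjjjjjjjjjjjjjjjjjjjjrrrrrrrrrriiiii

Reading off run lengths: v runs 2, 3, 4, 5; j runs 6, 10, 14, 18; r runs 2, 4, 6, 8; i runs 1, 2, 3, 4 — each is linear in n (n = 1, 2, …).
For the next term, n = 5, so the run lengths are 6, 22, 10, 5.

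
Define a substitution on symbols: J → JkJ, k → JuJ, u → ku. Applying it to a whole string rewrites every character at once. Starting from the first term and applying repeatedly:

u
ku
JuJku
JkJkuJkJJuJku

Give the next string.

Applying the rule to each of the 13 symbols of JkJkuJkJJuJku gives the pieces JkJ JuJ JkJ JuJ ku JkJ JuJ JkJ JkJ ku JkJ JuJ ku, which concatenate to the answer.

JkJJuJJkJJuJkuJkJJuJJkJJkJkuJkJJuJku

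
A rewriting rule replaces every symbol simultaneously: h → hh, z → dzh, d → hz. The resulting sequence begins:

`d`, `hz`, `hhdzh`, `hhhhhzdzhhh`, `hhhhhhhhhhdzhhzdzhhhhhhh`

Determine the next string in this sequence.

hhhhhhhhhhhhhhhhhhhhhzdzhhhhhdzhhzdzhhhhhhhhhhhhhhh

Applying the rule to each of the 24 symbols of hhhhhhhhhhdzhhzdzhhhhhhh gives the pieces hh hh hh hh hh hh hh hh hh hh hz dzh hh hh dzh hz dzh hh hh hh hh hh hh hh, which concatenate to the answer.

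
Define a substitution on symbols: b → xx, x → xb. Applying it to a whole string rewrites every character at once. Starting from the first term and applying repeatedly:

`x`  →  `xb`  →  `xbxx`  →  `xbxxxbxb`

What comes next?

xbxxxbxbxbxxxbxx

Rewriting each symbol of xbxxxbxb: x→xb, b→xx, x→xb, x→xb, x→xb, b→xx, x→xb, b→xx, which concatenates to xb xx xb xb xb xx xb xx.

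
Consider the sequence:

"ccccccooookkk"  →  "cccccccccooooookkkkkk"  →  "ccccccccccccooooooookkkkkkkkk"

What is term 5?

ccccccccccccccccccooooooooooookkkkkkkkkkkkkkk

Reading off run lengths: c runs 6, 9, 12; o runs 4, 6, 8; k runs 3, 6, 9 — each is linear in n (n = 1, 2, …).
For term 5, n = 5, so the run lengths are 18, 12, 15.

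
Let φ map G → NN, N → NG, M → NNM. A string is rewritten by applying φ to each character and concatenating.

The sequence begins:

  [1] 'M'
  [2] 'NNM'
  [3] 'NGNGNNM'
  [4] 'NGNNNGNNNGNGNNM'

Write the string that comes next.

Rewriting the 15 symbols of NGNNNGNNNGNGNNM one by one yields NG NN NG NG NG NN NG NG NG NN NG NN NG NG NNM; concatenated:

NGNNNGNGNGNNNGNGNGNNNGNNNGNGNNM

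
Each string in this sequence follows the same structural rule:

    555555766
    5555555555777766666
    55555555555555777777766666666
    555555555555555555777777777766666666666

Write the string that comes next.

5555555555555555555555777777777777766666666666666

Each string has the form 5^{4n+2} 7^{3n-2} 6^{3n-1} (n = 1, 2, …).
For the next term, n = 5, so the run lengths are 22, 13, 14.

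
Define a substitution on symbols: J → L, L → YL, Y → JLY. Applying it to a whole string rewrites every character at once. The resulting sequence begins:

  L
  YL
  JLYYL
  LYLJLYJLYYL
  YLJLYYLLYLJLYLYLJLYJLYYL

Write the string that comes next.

JLYYLLYLJLYJLYYLYLJLYYLLYLJLYYLJLYYLLYLJLYLYLJLYJLYYL

Replace each of the 24 characters of YLJLYYLLYLJLYLYLJLYJLYYL in place — JLY YL L YL JLY JLY YL YL JLY YL L YL JLY YL JLY YL L YL JLY L YL JLY JLY YL — and concatenate.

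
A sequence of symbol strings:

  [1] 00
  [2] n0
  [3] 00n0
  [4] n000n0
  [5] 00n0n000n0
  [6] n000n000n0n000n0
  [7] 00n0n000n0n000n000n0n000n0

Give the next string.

n000n000n0n000n000n0n000n0n000n000n0n000n0

From term 3 onward, concatenate the second-to-last term with the last: 00·n0 = 00n0, n0·00n0 = n000n0, …
Continuing: n000n000n0n000n0 · 00n0n000n0n000n000n0n000n0 gives term 8.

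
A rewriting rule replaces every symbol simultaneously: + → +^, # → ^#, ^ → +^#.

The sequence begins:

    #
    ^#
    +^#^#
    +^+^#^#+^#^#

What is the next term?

+^+^#+^+^#^#+^#^#+^+^#^#+^#^#

Expanding +^+^#^#+^#^#: +→+^, ^→+^#, +→+^, ^→+^#, #→^#, ^→+^#, #→^#, +→+^, ^→+^#, #→^#, ^→+^#, #→^#. Concatenated: +^ +^# +^ +^# ^# +^# ^# +^ +^# ^# +^# ^#.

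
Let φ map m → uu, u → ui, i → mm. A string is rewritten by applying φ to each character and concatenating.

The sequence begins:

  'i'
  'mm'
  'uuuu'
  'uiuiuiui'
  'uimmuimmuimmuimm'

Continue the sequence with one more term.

Rewriting the 16 symbols of uimmuimmuimmuimm one by one yields ui mm uu uu ui mm uu uu ui mm uu uu ui mm uu uu; concatenated:

uimmuuuuuimmuuuuuimmuuuuuimmuuuu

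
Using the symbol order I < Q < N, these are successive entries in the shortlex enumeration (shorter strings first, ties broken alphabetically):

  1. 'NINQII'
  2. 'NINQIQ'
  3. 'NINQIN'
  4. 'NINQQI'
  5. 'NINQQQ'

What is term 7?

NINQNI

Continuing the enumeration 2 steps past NINQQQ: NINQQQ → NINQQN → (answer).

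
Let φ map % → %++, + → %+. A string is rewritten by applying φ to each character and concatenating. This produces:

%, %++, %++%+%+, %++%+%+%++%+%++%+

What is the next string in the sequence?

%++%+%+%++%+%++%+%++%+%+%++%+%++%+%+%++%+

Applying the rule to each of the 17 symbols of %++%+%+%++%+%++%+ gives the pieces %++ %+ %+ %++ %+ %++ %+ %++ %+ %+ %++ %+ %++ %+ %+ %++ %+, which concatenate to the answer.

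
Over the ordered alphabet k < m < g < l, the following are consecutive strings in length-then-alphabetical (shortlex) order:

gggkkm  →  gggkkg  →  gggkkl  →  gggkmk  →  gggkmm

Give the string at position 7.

gggkml

Stepping forward 2 times from gggkmm: gggkmm → gggkmg, then the target.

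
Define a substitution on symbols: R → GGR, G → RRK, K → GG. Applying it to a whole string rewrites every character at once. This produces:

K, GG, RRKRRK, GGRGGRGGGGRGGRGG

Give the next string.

Rewriting the 16 symbols of GGRGGRGGGGRGGRGG one by one yields RRK RRK GGR RRK RRK GGR RRK RRK RRK RRK GGR RRK RRK GGR RRK RRK; concatenated:

RRKRRKGGRRRKRRKGGRRRKRRKRRKRRKGGRRRKRRKGGRRRKRRK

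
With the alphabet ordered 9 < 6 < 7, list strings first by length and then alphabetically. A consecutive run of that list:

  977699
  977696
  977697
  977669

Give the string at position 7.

977679

Advancing 3 positions from 977669 through 977669 → 977666 → 977667 reaches term 7.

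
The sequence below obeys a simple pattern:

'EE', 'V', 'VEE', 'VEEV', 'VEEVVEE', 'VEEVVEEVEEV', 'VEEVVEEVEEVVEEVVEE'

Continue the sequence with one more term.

VEEVVEEVEEVVEEVVEEVEEVVEEVEEV

This is a Fibonacci-style word recurrence s(k) = s(k−1)·s(k−2): e.g. V·EE = VEE.
So term 8 is VEEVVEEVEEVVEEVVEE·VEEVVEEVEEV.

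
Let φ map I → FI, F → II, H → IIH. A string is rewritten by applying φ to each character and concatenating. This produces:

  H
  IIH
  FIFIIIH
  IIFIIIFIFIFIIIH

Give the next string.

Rewriting the 15 symbols of IIFIIIFIFIFIIIH one by one yields FI FI II FI FI FI II FI II FI II FI FI FI IIH; concatenated:

FIFIIIFIFIFIIIFIIIFIIIFIFIFIIIH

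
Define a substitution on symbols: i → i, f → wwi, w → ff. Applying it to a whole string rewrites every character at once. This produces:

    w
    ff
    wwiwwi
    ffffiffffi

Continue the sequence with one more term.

wwiwwiwwiwwiiwwiwwiwwiwwii

Expanding ffffiffffi: f→wwi, f→wwi, f→wwi, f→wwi, i→i, f→wwi, f→wwi, f→wwi, f→wwi, i→i. Concatenated: wwi wwi wwi wwi i wwi wwi wwi wwi i.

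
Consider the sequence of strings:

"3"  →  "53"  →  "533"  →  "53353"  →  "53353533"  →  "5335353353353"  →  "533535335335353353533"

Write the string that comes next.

From term 3 onward, concatenate the last term with the second-to-last: 53·3 = 533, 533·53 = 53353, …
The next term joins 533535335335353353533 and 5335353353353.

5335353353353533535335335353353353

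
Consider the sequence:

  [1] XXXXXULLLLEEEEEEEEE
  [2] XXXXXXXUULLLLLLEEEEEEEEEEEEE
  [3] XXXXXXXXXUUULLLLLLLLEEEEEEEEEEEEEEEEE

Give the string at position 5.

Term n consists of 2n+1 X's, followed by n-1 U's, followed by 2n L's, followed by 4n+1 E's, where the shown terms are n = 2, 3, 4.
Setting n = 6 gives 13, 5, 12, 25 characters in each block.

XXXXXXXXXXXXXUUUUULLLLLLLLLLLLEEEEEEEEEEEEEEEEEEEEEEEEE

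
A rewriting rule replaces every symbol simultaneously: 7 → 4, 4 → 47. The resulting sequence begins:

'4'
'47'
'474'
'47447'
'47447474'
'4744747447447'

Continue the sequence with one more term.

Rewriting the 13 symbols of 4744747447447 one by one yields 47 4 47 47 4 47 4 47 47 4 47 47 4; concatenated:

474474744744747447474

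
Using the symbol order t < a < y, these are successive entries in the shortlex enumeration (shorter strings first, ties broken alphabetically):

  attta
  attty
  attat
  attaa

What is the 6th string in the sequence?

attyt

Continuing the enumeration 2 steps past attaa: attaa → attay → (answer).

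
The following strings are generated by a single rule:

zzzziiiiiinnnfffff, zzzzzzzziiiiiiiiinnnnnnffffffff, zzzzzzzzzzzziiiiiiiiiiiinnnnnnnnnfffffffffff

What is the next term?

The n-th term is 4n z's then 3n+3 i's then 3n n's then 3n+2 f's (n = 1, 2, …).
At n = 4 the blocks have lengths 16, 15, 12, 14.

zzzzzzzzzzzzzzzziiiiiiiiiiiiiiinnnnnnnnnnnnffffffffffffff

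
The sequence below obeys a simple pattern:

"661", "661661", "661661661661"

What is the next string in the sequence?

Every step duplicates the string.
Doubling 661661661661:

661661661661661661661661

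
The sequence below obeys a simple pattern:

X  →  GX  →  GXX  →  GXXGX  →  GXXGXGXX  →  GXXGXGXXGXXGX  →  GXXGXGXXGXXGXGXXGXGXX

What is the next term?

GXXGXGXXGXXGXGXXGXGXXGXXGXGXXGXXGX

From term 3 onward, concatenate the last term with the second-to-last: GX·X = GXX, GXX·GX = GXXGX, …
The next term joins GXXGXGXXGXXGXGXXGXGXX and GXXGXGXXGXXGX.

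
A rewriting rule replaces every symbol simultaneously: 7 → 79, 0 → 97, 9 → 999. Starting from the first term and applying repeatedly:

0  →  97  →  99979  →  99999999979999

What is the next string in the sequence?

99999999999999999999999999979999999999999

Applying the rule to each of the 14 symbols of 99999999979999 gives the pieces 999 999 999 999 999 999 999 999 999 79 999 999 999 999, which concatenate to the answer.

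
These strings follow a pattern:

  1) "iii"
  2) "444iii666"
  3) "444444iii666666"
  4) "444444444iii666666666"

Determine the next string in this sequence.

s(k+1) = 444·s(k)·666, so each term gains 444 as a prefix and 666 as a suffix.
So the next term is 444·444444444iii666666666·666.

444444444444iii666666666666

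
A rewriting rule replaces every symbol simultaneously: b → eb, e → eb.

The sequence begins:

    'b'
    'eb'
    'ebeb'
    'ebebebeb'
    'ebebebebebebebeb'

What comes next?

ebebebebebebebebebebebebebebebeb

φ(ebebebebebebebeb) expands symbol-by-symbol to eb eb eb eb eb eb eb eb eb eb eb eb eb eb eb eb; joining the 16 pieces gives the next term.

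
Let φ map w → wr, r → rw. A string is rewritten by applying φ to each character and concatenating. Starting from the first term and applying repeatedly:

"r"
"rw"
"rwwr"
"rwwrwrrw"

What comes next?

Expanding rwwrwrrw: r→rw, w→wr, w→wr, r→rw, w→wr, r→rw, r→rw, w→wr. Concatenated: rw wr wr rw wr rw rw wr.

rwwrwrrwwrrwrwwr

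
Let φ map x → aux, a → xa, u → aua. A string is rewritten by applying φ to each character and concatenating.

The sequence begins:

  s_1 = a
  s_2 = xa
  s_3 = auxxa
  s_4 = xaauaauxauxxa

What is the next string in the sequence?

Rewriting the 13 symbols of xaauaauxauxxa one by one yields aux xa xa aua xa xa aua aux xa aua aux aux xa; concatenated:

auxxaxaauaxaxaauaauxxaauaauxauxxa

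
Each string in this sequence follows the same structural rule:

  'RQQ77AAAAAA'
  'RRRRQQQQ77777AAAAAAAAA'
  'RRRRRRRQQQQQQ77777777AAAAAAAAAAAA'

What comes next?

RRRRRRRRRRQQQQQQQQ77777777777AAAAAAAAAAAAAAA

The n-th term is 3n-2 R's then 2n Q's then 3n-1 7's then 3n+3 A's (n = 1, 2, …).
At n = 4 the blocks have lengths 10, 8, 11, 15.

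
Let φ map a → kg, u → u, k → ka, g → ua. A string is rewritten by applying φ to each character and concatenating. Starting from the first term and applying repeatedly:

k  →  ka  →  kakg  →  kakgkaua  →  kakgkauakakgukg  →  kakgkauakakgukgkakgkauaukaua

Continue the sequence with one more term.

kakgkauakakgukgkakgkauaukauakakgkauakakgukgukakgukg

φ(kakgkauakakgukgkakgkauaukaua) expands symbol-by-symbol to ka kg ka ua ka kg u kg ka kg ka ua u ka ua ka kg ka ua ka kg u kg u ka kg u kg; joining the 28 pieces gives the next term.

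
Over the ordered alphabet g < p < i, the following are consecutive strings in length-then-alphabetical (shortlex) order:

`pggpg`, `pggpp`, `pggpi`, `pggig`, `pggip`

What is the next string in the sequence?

Treat pggip as a base-3 numeral over the given alphabet and add one, carrying through any trailing i's.

pggii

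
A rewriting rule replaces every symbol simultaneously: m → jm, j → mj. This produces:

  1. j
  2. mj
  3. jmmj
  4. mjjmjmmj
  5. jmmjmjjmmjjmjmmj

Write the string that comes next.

Rewriting the 16 symbols of jmmjmjjmmjjmjmmj one by one yields mj jm jm mj jm mj mj jm jm mj mj jm mj jm jm mj; concatenated:

mjjmjmmjjmmjmjjmjmmjmjjmmjjmjmmj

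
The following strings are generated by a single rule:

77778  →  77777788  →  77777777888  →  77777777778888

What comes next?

Term n consists of 2n 7's, followed by n-1 8's, where the shown terms are n = 2, 3, 4, 5.
At n = 6 the blocks have lengths 12, 5.

77777777777788888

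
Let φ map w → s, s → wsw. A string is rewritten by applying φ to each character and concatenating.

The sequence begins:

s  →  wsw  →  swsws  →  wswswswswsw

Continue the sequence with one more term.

Apply φ to wswswswswsw symbol by symbol: w→s, s→wsw, w→s, s→wsw, w→s, s→wsw, w→s, s→wsw, w→s, s→wsw, w→s; joined: s wsw s wsw s wsw s wsw s wsw s.

swswswswswswswswswsws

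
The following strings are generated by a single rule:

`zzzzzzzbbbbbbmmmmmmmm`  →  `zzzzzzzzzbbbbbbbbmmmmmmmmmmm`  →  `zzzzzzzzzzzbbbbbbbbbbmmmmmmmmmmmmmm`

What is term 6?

The n-th term is 2n+3 z's then 2n+2 b's then 3n+2 m's, where the shown terms are n = 2, 3, 4.
For term 6, n = 7, so the run lengths are 17, 16, 23.

zzzzzzzzzzzzzzzzzbbbbbbbbbbbbbbbbmmmmmmmmmmmmmmmmmmmmmmm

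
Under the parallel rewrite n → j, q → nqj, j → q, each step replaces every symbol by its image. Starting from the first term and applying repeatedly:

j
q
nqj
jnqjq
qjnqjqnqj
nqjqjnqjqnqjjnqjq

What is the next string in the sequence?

Rewriting the 17 symbols of nqjqjnqjqnqjjnqjq one by one yields j nqj q nqj q j nqj q nqj j nqj q q j nqj q nqj; concatenated:

jnqjqnqjqjnqjqnqjjnqjqqjnqjqnqj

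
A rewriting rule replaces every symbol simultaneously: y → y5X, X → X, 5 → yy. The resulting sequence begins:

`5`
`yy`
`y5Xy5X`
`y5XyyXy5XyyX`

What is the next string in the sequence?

y5XyyXy5Xy5XXy5XyyXy5Xy5XX

Expanding y5XyyXy5XyyX: y→y5X, 5→yy, X→X, y→y5X, y→y5X, X→X, y→y5X, 5→yy, X→X, y→y5X, y→y5X, X→X. Concatenated: y5X yy X y5X y5X X y5X yy X y5X y5X X.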